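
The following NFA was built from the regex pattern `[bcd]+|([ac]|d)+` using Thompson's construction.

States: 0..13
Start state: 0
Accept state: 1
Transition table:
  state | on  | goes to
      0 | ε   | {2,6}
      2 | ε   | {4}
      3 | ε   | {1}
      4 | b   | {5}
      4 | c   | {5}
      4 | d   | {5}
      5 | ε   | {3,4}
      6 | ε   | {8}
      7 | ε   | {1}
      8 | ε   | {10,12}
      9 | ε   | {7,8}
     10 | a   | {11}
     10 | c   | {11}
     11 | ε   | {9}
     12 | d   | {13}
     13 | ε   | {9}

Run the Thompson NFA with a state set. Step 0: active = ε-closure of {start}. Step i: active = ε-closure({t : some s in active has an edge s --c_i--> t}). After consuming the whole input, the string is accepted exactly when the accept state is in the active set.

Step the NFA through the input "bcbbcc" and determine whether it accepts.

Answer: ACCEPT

Steps:
S₀ = ε-closure({0}) = {0,2,4,6,8,10,12}
'b' @ 1: {1,3,4,5}  [accepting]
'c' @ 2: {1,3,4,5}  [accepting]
'b' @ 3: {1,3,4,5}  [accepting]
'b' @ 4: {1,3,4,5}  [accepting]
'c' @ 5: {1,3,4,5}  [accepting]
'c' @ 6: {1,3,4,5}  [accepting]
after full input: {1,3,4,5}  (accept=1 in)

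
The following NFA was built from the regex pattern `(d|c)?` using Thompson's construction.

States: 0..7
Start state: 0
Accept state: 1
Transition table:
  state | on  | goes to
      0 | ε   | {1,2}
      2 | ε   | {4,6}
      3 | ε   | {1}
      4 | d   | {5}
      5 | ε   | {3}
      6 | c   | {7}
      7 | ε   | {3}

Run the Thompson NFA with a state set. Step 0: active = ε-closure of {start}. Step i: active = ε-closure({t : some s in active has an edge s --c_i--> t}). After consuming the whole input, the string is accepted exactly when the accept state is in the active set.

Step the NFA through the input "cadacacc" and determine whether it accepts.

S₀ = ε-closure({0}) = {0,1,2,4,6}
'c' @ 1: {1,3,7}  ✓accept
'a' @ 2: {}  — dead — no transitions
rest 'dacacc' ignored (set empty)
final: {}; accept 1 not in set

Answer: REJECT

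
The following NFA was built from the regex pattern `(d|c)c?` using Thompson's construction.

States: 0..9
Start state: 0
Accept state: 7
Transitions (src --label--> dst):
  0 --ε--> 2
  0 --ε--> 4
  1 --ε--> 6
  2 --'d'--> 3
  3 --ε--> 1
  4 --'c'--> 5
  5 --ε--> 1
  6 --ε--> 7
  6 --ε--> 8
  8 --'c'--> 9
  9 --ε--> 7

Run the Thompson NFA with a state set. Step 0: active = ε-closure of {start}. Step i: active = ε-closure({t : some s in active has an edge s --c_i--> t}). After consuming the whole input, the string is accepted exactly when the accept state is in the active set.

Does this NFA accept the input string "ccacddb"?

Answer: REJECT

Derivation:
S₀ = ε-closure({0}) = {0,2,4}
'c' @ 1: {1,5,6,7,8}  [accepting]
'c' @ 2: {7,9}  [accepting]
'a' @ 3: {}  — no active states
rest 'cddb' ignored (set empty)
end set {} — state 7 not in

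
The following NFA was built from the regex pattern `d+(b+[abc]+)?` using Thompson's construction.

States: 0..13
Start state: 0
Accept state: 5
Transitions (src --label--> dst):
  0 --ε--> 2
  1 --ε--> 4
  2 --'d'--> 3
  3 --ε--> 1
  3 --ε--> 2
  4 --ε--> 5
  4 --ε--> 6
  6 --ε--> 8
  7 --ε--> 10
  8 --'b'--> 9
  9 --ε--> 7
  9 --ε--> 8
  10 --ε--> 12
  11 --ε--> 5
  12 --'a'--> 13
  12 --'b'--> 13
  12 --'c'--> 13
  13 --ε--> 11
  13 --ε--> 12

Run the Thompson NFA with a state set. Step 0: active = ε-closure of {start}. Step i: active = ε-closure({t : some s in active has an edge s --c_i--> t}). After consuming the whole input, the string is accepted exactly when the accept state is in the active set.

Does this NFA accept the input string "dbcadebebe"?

Answer: REJECT

Steps:
S₀ = ε-closure({0}) = {0,2}
'd' @ 1: {1,2,3,4,5,6,8}  [accepting]
'b' @ 2: {7,8,9,10,12}
'c' @ 3: {5,11,12,13}  [accepting]
'a' @ 4: {5,11,12,13}  [accepting]
'd' @ 5: {}  — state set empty
rest 'ebebe' ignored (set empty)
end set {} — state 5 not in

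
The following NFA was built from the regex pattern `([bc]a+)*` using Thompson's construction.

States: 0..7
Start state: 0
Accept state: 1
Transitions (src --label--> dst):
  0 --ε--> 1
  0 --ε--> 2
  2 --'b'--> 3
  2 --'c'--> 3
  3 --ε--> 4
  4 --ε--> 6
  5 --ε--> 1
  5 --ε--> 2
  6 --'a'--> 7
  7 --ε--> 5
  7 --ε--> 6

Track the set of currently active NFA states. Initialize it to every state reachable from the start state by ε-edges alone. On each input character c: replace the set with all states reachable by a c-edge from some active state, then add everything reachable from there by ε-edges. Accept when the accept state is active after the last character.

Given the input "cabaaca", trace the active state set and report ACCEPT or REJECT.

start: ε-closure({0}) = {0,1,2}
'c' @ 1: {3,4,6}
'a' @ 2: {1,2,5,6,7}  ✓accept
'b' @ 3: {3,4,6}
'a' @ 4: {1,2,5,6,7}  ✓accept
'a' @ 5: {1,2,5,6,7}  ✓accept
'c' @ 6: {3,4,6}
'a' @ 7: {1,2,5,6,7}  ✓accept
after full input: {1,2,5,6,7}  (accept=1 in)

Answer: ACCEPT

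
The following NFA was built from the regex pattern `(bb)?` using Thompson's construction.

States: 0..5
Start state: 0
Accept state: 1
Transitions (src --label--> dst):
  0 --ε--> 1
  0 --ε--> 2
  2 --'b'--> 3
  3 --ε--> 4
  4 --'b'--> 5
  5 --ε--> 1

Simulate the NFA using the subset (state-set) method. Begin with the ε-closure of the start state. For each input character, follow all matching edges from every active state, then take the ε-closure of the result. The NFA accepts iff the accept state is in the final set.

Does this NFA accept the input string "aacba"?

initial (ε-close {0}): {0,1,2}
'a' @ 1: {}  — dead — no transitions
rest 'acba' ignored (set empty)
final: {}; accept 1 not in set

Answer: REJECT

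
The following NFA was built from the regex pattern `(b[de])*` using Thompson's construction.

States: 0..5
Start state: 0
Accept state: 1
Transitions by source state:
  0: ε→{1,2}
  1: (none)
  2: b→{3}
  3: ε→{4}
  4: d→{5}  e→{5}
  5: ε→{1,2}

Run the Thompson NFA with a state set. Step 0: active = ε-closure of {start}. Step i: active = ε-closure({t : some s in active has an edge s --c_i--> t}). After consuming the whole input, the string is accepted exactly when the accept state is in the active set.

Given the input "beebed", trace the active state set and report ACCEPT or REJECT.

Answer: REJECT

Steps:
start: ε-closure({0}) = {0,1,2}
'b' @ 1: {3,4}
'e' @ 2: {1,2,5}  [accepting]
'e' @ 3: {}  — no active states
rest 'bed' ignored (set empty)
after full input: {}  (accept=1 not in)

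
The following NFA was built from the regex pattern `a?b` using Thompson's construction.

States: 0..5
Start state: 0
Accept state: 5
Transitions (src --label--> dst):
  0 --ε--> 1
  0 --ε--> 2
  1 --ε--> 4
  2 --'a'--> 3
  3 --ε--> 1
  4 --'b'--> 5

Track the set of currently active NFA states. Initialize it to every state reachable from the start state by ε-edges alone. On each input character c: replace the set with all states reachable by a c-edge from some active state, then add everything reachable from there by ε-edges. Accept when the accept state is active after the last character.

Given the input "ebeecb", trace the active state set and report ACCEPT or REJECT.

Answer: REJECT

Steps:
start: ε-closure({0}) = {0,1,2,4}
'e' @ 1: {}  — no active states
rest 'beecb' ignored (set empty)
final: {}; accept 5 not in set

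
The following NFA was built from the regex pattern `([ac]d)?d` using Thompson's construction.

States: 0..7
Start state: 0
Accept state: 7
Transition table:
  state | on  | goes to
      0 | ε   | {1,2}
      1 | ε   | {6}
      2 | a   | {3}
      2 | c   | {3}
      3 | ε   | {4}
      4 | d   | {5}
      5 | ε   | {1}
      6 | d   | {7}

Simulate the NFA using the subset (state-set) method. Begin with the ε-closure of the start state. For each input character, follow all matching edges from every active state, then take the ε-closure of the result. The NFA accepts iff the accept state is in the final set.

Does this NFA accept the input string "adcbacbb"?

Answer: REJECT

Trace:
initial (ε-close {0}): {0,1,2,6}
'a' @ 1: {3,4}
'd' @ 2: {1,5,6}
'c' @ 3: {}  — state set empty
rest 'bacbb' ignored (set empty)
final: {}; accept 7 not in set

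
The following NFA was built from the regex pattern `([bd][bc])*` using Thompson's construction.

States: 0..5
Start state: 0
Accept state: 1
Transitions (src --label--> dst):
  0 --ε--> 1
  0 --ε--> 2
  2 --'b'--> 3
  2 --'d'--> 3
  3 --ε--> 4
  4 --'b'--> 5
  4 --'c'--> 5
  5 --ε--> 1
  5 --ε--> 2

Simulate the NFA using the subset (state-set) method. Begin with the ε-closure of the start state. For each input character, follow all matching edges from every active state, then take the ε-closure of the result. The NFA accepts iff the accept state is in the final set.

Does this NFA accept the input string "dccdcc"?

S₀ = ε-closure({0}) = {0,1,2}
'd' @ 1: {3,4}
'c' @ 2: {1,2,5}  [accepting]
'c' @ 3: {}  — no active states
rest 'dcc' ignored (set empty)
final: {}; accept 1 not in set

Answer: REJECT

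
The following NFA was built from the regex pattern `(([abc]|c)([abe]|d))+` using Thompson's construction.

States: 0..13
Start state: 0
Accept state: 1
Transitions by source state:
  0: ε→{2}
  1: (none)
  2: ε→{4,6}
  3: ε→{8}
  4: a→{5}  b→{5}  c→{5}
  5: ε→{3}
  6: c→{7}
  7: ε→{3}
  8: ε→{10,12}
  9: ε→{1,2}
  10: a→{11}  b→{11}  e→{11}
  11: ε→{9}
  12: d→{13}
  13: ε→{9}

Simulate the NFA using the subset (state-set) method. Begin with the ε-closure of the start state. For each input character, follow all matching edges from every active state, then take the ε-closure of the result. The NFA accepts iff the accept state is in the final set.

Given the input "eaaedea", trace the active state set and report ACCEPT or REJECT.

initial (ε-close {0}): {0,2,4,6}
'e' @ 1: {}  — state set empty
rest 'aaedea' ignored (set empty)
final: {}; accept 1 not in set

Answer: REJECT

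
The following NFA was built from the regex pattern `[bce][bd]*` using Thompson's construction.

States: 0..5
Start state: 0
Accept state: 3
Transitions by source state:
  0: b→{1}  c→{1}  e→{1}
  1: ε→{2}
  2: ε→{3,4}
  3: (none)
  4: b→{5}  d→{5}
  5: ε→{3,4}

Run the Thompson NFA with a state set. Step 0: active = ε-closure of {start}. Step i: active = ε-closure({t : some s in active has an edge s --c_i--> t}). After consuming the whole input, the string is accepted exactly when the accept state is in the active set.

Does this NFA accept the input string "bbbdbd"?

Answer: ACCEPT

Trace:
S₀ = ε-closure({0}) = {0}
'b' @ 1: {1,2,3,4}  (accept∈set)
'b' @ 2: {3,4,5}  (accept∈set)
'b' @ 3: {3,4,5}  (accept∈set)
'd' @ 4: {3,4,5}  (accept∈set)
'b' @ 5: {3,4,5}  (accept∈set)
'd' @ 6: {3,4,5}  (accept∈set)
end set {3,4,5} — state 3 in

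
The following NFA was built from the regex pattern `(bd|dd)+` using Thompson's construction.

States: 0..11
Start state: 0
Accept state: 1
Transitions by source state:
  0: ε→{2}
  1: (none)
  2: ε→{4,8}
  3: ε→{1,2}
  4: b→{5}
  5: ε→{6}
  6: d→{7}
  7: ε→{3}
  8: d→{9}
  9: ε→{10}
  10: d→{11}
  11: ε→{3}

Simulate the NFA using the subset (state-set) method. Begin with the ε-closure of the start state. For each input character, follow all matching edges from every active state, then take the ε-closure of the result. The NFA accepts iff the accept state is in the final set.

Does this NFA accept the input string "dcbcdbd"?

S₀ = ε-closure({0}) = {0,2,4,8}
'd' @ 1: {9,10}
'c' @ 2: {}  — no active states
rest 'bcdbd' ignored (set empty)
end set {} — state 1 not in

Answer: REJECT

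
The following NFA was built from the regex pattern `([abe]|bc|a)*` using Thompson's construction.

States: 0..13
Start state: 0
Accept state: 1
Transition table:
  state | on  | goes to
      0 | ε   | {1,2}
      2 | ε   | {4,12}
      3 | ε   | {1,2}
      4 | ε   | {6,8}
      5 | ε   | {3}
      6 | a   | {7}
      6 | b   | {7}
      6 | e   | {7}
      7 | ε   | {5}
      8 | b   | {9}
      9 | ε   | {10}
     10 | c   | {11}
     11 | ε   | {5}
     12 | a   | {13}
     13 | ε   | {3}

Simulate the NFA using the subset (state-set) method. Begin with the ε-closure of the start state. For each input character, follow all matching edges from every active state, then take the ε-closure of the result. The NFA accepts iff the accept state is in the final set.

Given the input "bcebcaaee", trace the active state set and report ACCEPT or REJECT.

Answer: ACCEPT

Derivation:
start: ε-closure({0}) = {0,1,2,4,6,8,12}
'b' @ 1: {1,2,3,4,5,6,7,8,9,10,12}  (accept∈set)
'c' @ 2: {1,2,3,4,5,6,8,11,12}  (accept∈set)
'e' @ 3: {1,2,3,4,5,6,7,8,12}  (accept∈set)
'b' @ 4: {1,2,3,4,5,6,7,8,9,10,12}  (accept∈set)
'c' @ 5: {1,2,3,4,5,6,8,11,12}  (accept∈set)
'a' @ 6: {1,2,3,4,5,6,7,8,12,13}  (accept∈set)
'a' @ 7: {1,2,3,4,5,6,7,8,12,13}  (accept∈set)
'e' @ 8: {1,2,3,4,5,6,7,8,12}  (accept∈set)
'e' @ 9: {1,2,3,4,5,6,7,8,12}  (accept∈set)
end set {1,2,3,4,5,6,7,8,12} — state 1 in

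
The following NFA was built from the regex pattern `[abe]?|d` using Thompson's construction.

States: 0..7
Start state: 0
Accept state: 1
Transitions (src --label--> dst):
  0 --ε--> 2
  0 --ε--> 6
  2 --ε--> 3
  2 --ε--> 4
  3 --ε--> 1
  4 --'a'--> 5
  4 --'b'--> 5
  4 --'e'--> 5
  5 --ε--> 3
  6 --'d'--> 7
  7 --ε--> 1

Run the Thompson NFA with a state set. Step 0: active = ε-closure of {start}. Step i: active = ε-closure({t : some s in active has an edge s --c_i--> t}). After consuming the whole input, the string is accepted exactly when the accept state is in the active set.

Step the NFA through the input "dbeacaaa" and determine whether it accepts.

Answer: REJECT

Derivation:
initial (ε-close {0}): {0,1,2,3,4,6}
'd' @ 1: {1,7}  [accepting]
'b' @ 2: {}  — no active states
rest 'eacaaa' ignored (set empty)
after full input: {}  (accept=1 not in)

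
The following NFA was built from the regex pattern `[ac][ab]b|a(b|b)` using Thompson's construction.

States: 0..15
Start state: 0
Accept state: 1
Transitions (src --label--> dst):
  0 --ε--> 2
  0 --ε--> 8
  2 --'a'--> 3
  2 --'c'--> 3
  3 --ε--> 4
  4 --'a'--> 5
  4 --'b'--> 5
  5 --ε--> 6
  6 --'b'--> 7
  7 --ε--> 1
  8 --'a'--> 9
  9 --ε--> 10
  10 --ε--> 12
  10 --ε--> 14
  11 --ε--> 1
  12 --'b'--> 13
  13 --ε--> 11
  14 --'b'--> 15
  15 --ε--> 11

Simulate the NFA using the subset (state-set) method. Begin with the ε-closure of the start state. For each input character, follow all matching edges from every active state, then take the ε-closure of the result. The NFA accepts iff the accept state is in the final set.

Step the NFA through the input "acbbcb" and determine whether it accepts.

initial (ε-close {0}): {0,2,8}
'a' @ 1: {3,4,9,10,12,14}
'c' @ 2: {}  — no active states
rest 'bbcb' ignored (set empty)
final: {}; accept 1 not in set

Answer: REJECT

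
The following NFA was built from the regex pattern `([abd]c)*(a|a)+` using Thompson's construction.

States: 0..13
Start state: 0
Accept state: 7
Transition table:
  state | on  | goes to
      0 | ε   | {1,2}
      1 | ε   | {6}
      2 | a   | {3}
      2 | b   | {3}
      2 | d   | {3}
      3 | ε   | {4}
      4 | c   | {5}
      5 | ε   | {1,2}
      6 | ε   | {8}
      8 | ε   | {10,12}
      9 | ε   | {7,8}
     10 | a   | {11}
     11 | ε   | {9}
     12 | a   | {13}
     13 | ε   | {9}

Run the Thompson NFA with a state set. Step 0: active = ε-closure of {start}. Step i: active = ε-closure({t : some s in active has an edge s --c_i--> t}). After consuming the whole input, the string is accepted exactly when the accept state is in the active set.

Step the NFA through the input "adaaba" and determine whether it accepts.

initial (ε-close {0}): {0,1,2,6,8,10,12}
'a' @ 1: {3,4,7,8,9,10,11,12,13}  (accept∈set)
'd' @ 2: {}  — state set empty
rest 'aaba' ignored (set empty)
end set {} — state 7 not in

Answer: REJECT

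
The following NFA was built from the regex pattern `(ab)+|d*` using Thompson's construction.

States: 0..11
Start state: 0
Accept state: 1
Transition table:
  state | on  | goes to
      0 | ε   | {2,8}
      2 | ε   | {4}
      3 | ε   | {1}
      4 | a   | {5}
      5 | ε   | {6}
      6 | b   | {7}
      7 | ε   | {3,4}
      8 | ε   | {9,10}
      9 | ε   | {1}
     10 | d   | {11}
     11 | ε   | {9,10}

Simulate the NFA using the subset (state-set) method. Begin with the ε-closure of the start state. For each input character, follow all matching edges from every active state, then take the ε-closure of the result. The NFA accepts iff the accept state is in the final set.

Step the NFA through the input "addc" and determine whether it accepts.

Answer: REJECT

Derivation:
start: ε-closure({0}) = {0,1,2,4,8,9,10}
'a' @ 1: {5,6}
'd' @ 2: {}  — no active states
rest 'dc' ignored (set empty)
end set {} — state 1 not in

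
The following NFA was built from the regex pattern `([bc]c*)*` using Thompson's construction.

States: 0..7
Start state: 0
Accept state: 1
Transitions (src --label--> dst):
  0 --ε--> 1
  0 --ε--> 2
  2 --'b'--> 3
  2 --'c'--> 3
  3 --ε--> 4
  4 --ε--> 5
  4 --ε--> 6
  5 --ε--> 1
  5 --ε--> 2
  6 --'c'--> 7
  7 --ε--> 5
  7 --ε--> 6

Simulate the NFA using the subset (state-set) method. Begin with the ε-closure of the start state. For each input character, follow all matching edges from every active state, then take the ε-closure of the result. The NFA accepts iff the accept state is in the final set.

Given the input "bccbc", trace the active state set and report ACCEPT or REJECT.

S₀ = ε-closure({0}) = {0,1,2}
'b' @ 1: {1,2,3,4,5,6}  [accepting]
'c' @ 2: {1,2,3,4,5,6,7}  [accepting]
'c' @ 3: {1,2,3,4,5,6,7}  [accepting]
'b' @ 4: {1,2,3,4,5,6}  [accepting]
'c' @ 5: {1,2,3,4,5,6,7}  [accepting]
final: {1,2,3,4,5,6,7}; accept 1 in set

Answer: ACCEPT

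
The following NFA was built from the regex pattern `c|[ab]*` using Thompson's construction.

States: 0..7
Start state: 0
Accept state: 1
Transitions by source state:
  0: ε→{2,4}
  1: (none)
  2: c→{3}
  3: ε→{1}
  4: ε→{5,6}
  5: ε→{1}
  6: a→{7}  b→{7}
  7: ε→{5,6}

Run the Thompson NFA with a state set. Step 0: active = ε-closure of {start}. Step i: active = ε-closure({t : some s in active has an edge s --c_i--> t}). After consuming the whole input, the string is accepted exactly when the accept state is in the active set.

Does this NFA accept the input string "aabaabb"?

S₀ = ε-closure({0}) = {0,1,2,4,5,6}
'a' @ 1: {1,5,6,7}  (accept∈set)
'a' @ 2: {1,5,6,7}  (accept∈set)
'b' @ 3: {1,5,6,7}  (accept∈set)
'a' @ 4: {1,5,6,7}  (accept∈set)
'a' @ 5: {1,5,6,7}  (accept∈set)
'b' @ 6: {1,5,6,7}  (accept∈set)
'b' @ 7: {1,5,6,7}  (accept∈set)
end set {1,5,6,7} — state 1 in

Answer: ACCEPT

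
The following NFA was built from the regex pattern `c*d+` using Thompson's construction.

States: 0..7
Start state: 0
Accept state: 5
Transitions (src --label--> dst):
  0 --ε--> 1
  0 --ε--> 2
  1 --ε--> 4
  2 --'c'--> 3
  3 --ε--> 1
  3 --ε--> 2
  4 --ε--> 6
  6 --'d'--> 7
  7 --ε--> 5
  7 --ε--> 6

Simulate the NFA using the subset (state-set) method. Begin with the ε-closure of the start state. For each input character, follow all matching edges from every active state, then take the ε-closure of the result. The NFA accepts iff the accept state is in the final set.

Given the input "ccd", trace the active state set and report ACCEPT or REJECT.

Answer: ACCEPT

Steps:
S₀ = ε-closure({0}) = {0,1,2,4,6}
'c' @ 1: {1,2,3,4,6}
'c' @ 2: {1,2,3,4,6}
'd' @ 3: {5,6,7}  (accept∈set)
final: {5,6,7}; accept 5 in set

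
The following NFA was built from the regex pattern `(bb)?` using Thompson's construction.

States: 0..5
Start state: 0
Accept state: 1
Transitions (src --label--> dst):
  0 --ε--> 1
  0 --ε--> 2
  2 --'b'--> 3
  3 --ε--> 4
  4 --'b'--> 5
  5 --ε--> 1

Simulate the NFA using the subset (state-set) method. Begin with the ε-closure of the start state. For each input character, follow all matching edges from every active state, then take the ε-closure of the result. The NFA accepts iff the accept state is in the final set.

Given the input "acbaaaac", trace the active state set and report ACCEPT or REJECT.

Answer: REJECT

Trace:
initial (ε-close {0}): {0,1,2}
'a' @ 1: {}  — dead — no transitions
rest 'cbaaaac' ignored (set empty)
after full input: {}  (accept=1 not in)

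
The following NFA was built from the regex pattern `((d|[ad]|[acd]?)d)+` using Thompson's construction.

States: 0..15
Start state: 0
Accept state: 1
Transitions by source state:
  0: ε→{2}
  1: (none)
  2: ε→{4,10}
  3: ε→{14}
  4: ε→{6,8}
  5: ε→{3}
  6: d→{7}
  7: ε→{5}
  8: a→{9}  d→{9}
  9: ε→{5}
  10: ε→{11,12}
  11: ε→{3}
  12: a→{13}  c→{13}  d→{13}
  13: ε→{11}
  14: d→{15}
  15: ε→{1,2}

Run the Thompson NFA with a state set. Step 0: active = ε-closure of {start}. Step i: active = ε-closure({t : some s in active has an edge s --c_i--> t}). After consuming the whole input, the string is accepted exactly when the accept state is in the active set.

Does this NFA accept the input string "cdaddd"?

Answer: ACCEPT

Steps:
initial (ε-close {0}): {0,2,3,4,6,8,10,11,12,14}
'c' @ 1: {3,11,13,14}
'd' @ 2: {1,2,3,4,6,8,10,11,12,14,15}  ✓accept
'a' @ 3: {3,5,9,11,13,14}
'd' @ 4: {1,2,3,4,6,8,10,11,12,14,15}  ✓accept
'd' @ 5: {1,2,3,4,5,6,7,8,9,10,11,12,13,14,15}  ✓accept
'd' @ 6: {1,2,3,4,5,6,7,8,9,10,11,12,13,14,15}  ✓accept
after full input: {1,2,3,4,5,6,7,8,9,10,11,12,13,14,15}  (accept=1 in)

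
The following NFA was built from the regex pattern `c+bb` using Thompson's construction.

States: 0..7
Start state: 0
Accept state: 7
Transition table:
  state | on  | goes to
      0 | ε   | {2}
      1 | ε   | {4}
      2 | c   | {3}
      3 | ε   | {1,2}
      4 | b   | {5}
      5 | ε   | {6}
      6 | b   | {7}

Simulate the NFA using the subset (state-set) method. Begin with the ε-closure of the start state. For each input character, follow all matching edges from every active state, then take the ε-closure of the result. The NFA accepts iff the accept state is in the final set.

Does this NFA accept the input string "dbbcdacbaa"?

Answer: REJECT

Derivation:
initial (ε-close {0}): {0,2}
'd' @ 1: {}  — state set empty
rest 'bbcdacbaa' ignored (set empty)
end set {} — state 7 not in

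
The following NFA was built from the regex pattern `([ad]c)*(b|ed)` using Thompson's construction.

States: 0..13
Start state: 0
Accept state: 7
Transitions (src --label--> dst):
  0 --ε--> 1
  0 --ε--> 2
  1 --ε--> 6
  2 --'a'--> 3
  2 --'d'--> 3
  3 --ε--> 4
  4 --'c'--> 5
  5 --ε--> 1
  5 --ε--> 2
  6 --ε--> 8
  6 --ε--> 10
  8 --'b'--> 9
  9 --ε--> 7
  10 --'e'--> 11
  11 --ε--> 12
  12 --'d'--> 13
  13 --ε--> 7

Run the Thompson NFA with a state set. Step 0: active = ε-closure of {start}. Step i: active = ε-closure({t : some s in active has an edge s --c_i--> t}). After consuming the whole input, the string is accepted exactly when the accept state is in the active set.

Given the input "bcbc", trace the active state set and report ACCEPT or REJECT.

Answer: REJECT

Derivation:
start: ε-closure({0}) = {0,1,2,6,8,10}
'b' @ 1: {7,9}  ✓accept
'c' @ 2: {}  — no active states
rest 'bc' ignored (set empty)
end set {} — state 7 not in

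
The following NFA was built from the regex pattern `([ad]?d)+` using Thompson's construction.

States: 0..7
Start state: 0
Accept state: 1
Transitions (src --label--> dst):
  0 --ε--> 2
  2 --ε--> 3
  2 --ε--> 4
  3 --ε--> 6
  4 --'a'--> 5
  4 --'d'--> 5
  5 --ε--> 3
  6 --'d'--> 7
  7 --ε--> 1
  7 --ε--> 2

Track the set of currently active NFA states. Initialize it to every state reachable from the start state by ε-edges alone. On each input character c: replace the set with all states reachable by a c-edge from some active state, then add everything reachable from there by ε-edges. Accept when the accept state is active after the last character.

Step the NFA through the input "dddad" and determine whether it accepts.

Answer: ACCEPT

Derivation:
initial (ε-close {0}): {0,2,3,4,6}
'd' @ 1: {1,2,3,4,5,6,7}  (accept∈set)
'd' @ 2: {1,2,3,4,5,6,7}  (accept∈set)
'd' @ 3: {1,2,3,4,5,6,7}  (accept∈set)
'a' @ 4: {3,5,6}
'd' @ 5: {1,2,3,4,6,7}  (accept∈set)
after full input: {1,2,3,4,6,7}  (accept=1 in)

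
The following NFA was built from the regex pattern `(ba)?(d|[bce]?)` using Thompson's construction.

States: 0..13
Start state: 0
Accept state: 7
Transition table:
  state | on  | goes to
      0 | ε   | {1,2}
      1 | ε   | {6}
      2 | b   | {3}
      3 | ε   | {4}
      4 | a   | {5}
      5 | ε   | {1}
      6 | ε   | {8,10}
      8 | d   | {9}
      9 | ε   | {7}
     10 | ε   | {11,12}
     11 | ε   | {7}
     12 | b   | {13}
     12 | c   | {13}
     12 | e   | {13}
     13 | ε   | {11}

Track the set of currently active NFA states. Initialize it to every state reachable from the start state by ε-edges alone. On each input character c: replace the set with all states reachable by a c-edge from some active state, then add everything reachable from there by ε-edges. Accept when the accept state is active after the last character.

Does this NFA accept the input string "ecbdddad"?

start: ε-closure({0}) = {0,1,2,6,7,8,10,11,12}
'e' @ 1: {7,11,13}  [accepting]
'c' @ 2: {}  — state set empty
rest 'bdddad' ignored (set empty)
after full input: {}  (accept=7 not in)

Answer: REJECT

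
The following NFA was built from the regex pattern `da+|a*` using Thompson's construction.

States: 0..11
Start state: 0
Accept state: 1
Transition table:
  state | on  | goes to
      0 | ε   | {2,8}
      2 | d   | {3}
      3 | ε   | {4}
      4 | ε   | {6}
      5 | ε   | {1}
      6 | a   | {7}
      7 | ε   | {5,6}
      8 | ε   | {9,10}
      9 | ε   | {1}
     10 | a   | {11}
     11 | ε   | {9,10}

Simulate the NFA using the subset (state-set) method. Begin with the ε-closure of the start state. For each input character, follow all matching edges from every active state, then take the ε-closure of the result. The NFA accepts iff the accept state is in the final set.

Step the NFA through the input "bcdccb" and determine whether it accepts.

initial (ε-close {0}): {0,1,2,8,9,10}
'b' @ 1: {}  — dead — no transitions
rest 'cdccb' ignored (set empty)
final: {}; accept 1 not in set

Answer: REJECT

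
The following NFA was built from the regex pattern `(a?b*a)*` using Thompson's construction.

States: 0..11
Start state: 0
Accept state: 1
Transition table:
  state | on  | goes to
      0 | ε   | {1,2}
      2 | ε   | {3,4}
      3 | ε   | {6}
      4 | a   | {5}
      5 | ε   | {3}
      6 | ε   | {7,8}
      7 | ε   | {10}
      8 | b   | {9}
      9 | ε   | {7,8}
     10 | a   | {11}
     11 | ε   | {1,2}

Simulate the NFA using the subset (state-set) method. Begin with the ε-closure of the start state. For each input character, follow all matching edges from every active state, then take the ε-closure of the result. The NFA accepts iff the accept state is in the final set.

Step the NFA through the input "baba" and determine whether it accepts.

Answer: ACCEPT

Steps:
start: ε-closure({0}) = {0,1,2,3,4,6,7,8,10}
'b' @ 1: {7,8,9,10}
'a' @ 2: {1,2,3,4,6,7,8,10,11}  [accepting]
'b' @ 3: {7,8,9,10}
'a' @ 4: {1,2,3,4,6,7,8,10,11}  [accepting]
after full input: {1,2,3,4,6,7,8,10,11}  (accept=1 in)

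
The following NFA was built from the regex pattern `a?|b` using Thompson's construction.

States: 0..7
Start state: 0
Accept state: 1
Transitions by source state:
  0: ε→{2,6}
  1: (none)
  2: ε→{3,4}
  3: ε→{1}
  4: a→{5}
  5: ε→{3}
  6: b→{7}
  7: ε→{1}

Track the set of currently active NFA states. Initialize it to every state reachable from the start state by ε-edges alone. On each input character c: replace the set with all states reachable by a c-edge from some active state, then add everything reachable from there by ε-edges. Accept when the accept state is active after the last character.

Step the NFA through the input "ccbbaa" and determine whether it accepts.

initial (ε-close {0}): {0,1,2,3,4,6}
'c' @ 1: {}  — no active states
rest 'cbbaa' ignored (set empty)
after full input: {}  (accept=1 not in)

Answer: REJECT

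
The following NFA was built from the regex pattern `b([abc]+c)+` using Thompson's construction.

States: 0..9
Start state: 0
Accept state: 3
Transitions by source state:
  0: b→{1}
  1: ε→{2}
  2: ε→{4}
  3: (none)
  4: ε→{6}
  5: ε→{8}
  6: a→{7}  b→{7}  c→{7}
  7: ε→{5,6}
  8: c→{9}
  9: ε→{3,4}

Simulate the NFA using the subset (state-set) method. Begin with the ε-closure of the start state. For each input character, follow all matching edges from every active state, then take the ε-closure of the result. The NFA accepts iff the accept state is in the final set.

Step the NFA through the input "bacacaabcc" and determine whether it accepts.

initial (ε-close {0}): {0}
'b' @ 1: {1,2,4,6}
'a' @ 2: {5,6,7,8}
'c' @ 3: {3,4,5,6,7,8,9}  ✓accept
'a' @ 4: {5,6,7,8}
'c' @ 5: {3,4,5,6,7,8,9}  ✓accept
'a' @ 6: {5,6,7,8}
'a' @ 7: {5,6,7,8}
'b' @ 8: {5,6,7,8}
'c' @ 9: {3,4,5,6,7,8,9}  ✓accept
'c' @ 10: {3,4,5,6,7,8,9}  ✓accept
final: {3,4,5,6,7,8,9}; accept 3 in set

Answer: ACCEPT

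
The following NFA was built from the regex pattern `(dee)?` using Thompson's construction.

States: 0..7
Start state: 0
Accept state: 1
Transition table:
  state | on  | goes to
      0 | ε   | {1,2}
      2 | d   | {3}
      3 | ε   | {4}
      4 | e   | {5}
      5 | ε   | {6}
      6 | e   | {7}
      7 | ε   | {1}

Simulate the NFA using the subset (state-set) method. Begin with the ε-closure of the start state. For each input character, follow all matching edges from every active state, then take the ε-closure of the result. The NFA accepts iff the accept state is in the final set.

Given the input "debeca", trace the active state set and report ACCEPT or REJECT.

start: ε-closure({0}) = {0,1,2}
'd' @ 1: {3,4}
'e' @ 2: {5,6}
'b' @ 3: {}  — state set empty
rest 'eca' ignored (set empty)
after full input: {}  (accept=1 not in)

Answer: REJECT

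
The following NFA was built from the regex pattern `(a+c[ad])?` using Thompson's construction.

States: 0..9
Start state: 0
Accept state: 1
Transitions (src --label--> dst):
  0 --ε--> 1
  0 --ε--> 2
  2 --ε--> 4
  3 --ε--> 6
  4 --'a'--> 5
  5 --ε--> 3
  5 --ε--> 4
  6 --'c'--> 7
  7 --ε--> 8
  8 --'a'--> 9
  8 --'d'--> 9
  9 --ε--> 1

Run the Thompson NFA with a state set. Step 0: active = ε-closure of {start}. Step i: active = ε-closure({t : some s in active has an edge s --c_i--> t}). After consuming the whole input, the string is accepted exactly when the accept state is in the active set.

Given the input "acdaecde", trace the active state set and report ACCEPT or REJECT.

S₀ = ε-closure({0}) = {0,1,2,4}
'a' @ 1: {3,4,5,6}
'c' @ 2: {7,8}
'd' @ 3: {1,9}  [accepting]
'a' @ 4: {}  — no active states
rest 'ecde' ignored (set empty)
final: {}; accept 1 not in set

Answer: REJECT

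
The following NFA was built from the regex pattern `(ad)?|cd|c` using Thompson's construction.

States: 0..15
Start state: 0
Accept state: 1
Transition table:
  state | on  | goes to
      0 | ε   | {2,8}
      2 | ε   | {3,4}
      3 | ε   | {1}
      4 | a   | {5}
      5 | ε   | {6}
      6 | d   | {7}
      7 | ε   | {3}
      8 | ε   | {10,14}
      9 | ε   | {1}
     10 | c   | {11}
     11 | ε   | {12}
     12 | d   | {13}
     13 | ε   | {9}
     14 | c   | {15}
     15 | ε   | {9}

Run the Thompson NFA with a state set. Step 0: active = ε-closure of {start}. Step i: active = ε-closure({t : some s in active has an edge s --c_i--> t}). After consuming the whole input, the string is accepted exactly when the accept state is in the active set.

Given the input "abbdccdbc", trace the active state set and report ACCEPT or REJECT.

Answer: REJECT

Derivation:
start: ε-closure({0}) = {0,1,2,3,4,8,10,14}
'a' @ 1: {5,6}
'b' @ 2: {}  — state set empty
rest 'bdccdbc' ignored (set empty)
final: {}; accept 1 not in set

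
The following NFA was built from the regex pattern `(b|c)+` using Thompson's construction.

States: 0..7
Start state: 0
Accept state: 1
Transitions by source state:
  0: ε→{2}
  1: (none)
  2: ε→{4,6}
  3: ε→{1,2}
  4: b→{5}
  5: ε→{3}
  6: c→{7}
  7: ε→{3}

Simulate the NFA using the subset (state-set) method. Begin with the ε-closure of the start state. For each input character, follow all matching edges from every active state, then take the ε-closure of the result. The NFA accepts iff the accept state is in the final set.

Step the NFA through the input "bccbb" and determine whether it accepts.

S₀ = ε-closure({0}) = {0,2,4,6}
'b' @ 1: {1,2,3,4,5,6}  ✓accept
'c' @ 2: {1,2,3,4,6,7}  ✓accept
'c' @ 3: {1,2,3,4,6,7}  ✓accept
'b' @ 4: {1,2,3,4,5,6}  ✓accept
'b' @ 5: {1,2,3,4,5,6}  ✓accept
end set {1,2,3,4,5,6} — state 1 in

Answer: ACCEPT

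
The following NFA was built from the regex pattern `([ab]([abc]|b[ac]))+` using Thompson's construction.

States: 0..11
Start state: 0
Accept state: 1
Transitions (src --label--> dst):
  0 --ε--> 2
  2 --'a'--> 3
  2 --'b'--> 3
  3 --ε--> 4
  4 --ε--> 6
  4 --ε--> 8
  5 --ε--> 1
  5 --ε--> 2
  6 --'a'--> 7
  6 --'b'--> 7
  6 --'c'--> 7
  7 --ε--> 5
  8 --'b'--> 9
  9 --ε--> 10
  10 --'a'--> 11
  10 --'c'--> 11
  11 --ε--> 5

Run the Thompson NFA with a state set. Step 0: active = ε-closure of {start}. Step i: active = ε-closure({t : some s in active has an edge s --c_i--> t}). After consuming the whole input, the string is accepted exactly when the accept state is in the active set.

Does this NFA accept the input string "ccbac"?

Answer: REJECT

Trace:
start: ε-closure({0}) = {0,2}
'c' @ 1: {}  — state set empty
rest 'cbac' ignored (set empty)
end set {} — state 1 not in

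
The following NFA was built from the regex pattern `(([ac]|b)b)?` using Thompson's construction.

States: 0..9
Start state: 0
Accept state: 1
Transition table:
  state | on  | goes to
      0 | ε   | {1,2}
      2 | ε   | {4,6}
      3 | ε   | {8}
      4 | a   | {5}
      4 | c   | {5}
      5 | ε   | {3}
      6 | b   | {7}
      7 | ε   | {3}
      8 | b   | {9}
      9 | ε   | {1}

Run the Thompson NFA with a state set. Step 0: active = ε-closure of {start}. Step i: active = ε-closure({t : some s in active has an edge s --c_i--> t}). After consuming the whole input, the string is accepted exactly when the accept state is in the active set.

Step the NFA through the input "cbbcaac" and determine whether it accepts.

start: ε-closure({0}) = {0,1,2,4,6}
'c' @ 1: {3,5,8}
'b' @ 2: {1,9}  (accept∈set)
'b' @ 3: {}  — dead — no transitions
rest 'caac' ignored (set empty)
end set {} — state 1 not in

Answer: REJECT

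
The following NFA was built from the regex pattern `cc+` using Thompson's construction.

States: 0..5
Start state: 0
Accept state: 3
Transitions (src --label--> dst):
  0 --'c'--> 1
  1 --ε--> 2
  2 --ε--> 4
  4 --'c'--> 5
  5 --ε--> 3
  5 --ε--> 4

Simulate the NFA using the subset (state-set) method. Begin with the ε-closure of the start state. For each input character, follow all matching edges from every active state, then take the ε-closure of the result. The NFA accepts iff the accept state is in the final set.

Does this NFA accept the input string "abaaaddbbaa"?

start: ε-closure({0}) = {0}
'a' @ 1: {}  — dead — no transitions
rest 'baaaddbbaa' ignored (set empty)
final: {}; accept 3 not in set

Answer: REJECT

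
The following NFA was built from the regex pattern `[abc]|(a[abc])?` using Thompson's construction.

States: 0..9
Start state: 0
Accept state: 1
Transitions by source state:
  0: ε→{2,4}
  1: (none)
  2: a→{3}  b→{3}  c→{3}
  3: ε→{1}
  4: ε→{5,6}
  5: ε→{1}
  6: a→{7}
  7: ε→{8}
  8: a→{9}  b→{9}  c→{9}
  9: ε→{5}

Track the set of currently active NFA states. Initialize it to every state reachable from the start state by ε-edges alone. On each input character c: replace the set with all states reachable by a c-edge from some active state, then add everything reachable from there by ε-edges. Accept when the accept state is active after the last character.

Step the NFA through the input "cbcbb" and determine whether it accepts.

S₀ = ε-closure({0}) = {0,1,2,4,5,6}
'c' @ 1: {1,3}  [accepting]
'b' @ 2: {}  — dead — no transitions
rest 'cbb' ignored (set empty)
end set {} — state 1 not in

Answer: REJECT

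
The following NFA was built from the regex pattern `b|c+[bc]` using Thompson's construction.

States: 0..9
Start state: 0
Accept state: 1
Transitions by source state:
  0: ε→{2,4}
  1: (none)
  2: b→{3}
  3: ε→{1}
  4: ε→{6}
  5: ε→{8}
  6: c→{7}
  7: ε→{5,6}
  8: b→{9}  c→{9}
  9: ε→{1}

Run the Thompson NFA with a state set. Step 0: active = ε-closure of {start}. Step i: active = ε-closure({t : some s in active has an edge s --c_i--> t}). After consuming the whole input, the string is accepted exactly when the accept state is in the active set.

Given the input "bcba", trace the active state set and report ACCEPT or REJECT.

initial (ε-close {0}): {0,2,4,6}
'b' @ 1: {1,3}  (accept∈set)
'c' @ 2: {}  — no active states
rest 'ba' ignored (set empty)
end set {} — state 1 not in

Answer: REJECT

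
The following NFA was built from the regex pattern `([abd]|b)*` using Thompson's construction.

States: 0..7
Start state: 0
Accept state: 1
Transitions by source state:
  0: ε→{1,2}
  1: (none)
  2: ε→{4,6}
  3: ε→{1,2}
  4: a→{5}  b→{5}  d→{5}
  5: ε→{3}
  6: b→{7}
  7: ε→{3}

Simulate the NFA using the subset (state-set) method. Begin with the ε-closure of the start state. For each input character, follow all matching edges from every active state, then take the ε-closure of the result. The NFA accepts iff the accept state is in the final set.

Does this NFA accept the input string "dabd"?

Answer: ACCEPT

Derivation:
initial (ε-close {0}): {0,1,2,4,6}
'd' @ 1: {1,2,3,4,5,6}  ✓accept
'a' @ 2: {1,2,3,4,5,6}  ✓accept
'b' @ 3: {1,2,3,4,5,6,7}  ✓accept
'd' @ 4: {1,2,3,4,5,6}  ✓accept
final: {1,2,3,4,5,6}; accept 1 in set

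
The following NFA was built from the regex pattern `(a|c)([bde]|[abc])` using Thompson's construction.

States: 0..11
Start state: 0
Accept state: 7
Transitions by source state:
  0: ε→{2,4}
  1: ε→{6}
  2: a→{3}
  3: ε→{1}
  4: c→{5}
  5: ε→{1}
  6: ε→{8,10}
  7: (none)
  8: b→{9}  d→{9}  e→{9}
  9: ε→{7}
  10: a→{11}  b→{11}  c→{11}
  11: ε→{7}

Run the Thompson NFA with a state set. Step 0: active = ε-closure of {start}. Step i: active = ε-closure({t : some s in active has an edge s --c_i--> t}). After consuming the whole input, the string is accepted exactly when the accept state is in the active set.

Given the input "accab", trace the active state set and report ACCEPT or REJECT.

start: ε-closure({0}) = {0,2,4}
'a' @ 1: {1,3,6,8,10}
'c' @ 2: {7,11}  [accepting]
'c' @ 3: {}  — no active states
rest 'ab' ignored (set empty)
final: {}; accept 7 not in set

Answer: REJECT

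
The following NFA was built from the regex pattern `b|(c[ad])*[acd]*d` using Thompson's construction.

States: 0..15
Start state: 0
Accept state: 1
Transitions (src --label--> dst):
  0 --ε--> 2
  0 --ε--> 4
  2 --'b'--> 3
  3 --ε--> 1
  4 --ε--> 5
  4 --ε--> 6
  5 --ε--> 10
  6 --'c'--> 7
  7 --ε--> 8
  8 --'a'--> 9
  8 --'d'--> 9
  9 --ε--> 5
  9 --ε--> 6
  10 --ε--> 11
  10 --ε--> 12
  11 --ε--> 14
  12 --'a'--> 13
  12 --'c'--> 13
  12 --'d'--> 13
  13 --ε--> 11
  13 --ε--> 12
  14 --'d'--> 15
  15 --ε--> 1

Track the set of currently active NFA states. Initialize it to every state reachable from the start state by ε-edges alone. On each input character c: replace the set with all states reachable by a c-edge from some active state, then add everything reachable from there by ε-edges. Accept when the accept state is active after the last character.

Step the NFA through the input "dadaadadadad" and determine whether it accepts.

initial (ε-close {0}): {0,2,4,5,6,10,11,12,14}
'd' @ 1: {1,11,12,13,14,15}  (accept∈set)
'a' @ 2: {11,12,13,14}
'd' @ 3: {1,11,12,13,14,15}  (accept∈set)
'a' @ 4: {11,12,13,14}
'a' @ 5: {11,12,13,14}
'd' @ 6: {1,11,12,13,14,15}  (accept∈set)
'a' @ 7: {11,12,13,14}
'd' @ 8: {1,11,12,13,14,15}  (accept∈set)
'a' @ 9: {11,12,13,14}
'd' @ 10: {1,11,12,13,14,15}  (accept∈set)
'a' @ 11: {11,12,13,14}
'd' @ 12: {1,11,12,13,14,15}  (accept∈set)
end set {1,11,12,13,14,15} — state 1 in

Answer: ACCEPT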